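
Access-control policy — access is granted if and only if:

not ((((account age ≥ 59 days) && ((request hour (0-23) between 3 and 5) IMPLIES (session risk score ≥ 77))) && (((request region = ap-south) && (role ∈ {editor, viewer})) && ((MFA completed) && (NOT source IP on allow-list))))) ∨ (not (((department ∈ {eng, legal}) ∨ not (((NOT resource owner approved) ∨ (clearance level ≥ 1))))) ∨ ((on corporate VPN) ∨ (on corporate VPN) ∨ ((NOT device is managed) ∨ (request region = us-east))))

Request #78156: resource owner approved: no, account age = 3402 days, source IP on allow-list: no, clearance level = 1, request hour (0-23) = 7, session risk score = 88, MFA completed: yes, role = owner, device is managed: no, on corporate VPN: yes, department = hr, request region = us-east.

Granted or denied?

Granted

Atomic conditions:
  account age ≥ 59 days: 3402 ≥ 59 is true
  request hour (0-23) between 3 and 5: 7 in [3, 5] is false
  session risk score ≥ 77: 88 ≥ 77 is true
  request region = ap-south: us-east == ap-south is false
  role ∈ {editor, viewer}: owner is not in the set → false
  MFA completed: yes → true
  NOT source IP on allow-list: no → true
  department ∈ {eng, legal}: hr is not in the set → false
  NOT resource owner approved: no → true
  clearance level ≥ 1: 1 ≥ 1 is true
  on corporate VPN: yes → true
  NOT device is managed: no → true
  request region = us-east: us-east == us-east is true
Combine:
[1.1.1.2] false → true (antecedent false ⇒ implication holds) = true
[1.1.1] true AND true = true
[1.1.2.1] false AND false = false
[1.1.2.2] true AND true = true
[1.1.2] false AND true = false
[1.1] true AND false = false
[1] NOT false = true
[2.1.1.2.1] true OR true = true
[2.1.1.2] NOT true = false
[2.1.1] false OR false = false
[2.1] NOT false = true
[2.2.3] true OR true = true
[2.2] true OR true OR true = true
[2] true OR true = true
[root] true OR true = true
Overall: true → granted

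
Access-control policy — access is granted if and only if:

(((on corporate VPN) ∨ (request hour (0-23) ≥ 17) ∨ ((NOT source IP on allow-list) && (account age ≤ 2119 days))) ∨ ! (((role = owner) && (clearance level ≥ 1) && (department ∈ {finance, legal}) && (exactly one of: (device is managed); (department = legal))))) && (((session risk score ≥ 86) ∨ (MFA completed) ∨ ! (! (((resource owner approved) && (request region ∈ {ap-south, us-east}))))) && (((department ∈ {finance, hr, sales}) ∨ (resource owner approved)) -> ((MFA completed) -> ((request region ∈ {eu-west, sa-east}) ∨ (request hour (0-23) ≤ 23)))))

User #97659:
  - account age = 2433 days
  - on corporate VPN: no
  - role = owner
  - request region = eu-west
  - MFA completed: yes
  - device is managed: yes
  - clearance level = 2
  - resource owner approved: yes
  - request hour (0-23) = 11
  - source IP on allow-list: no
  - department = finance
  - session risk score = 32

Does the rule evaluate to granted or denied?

Denied

Atomic conditions:
  on corporate VPN: no → false
  request hour (0-23) ≥ 17: 11 ≥ 17 is false
  NOT source IP on allow-list: no → true
  account age ≤ 2119 days: 2433 ≤ 2119 is false
  role = owner: owner == owner is true
  clearance level ≥ 1: 2 ≥ 1 is true
  department ∈ {finance, legal}: finance is in the set → true
  device is managed: yes → true
  department = legal: finance == legal is false
  session risk score ≥ 86: 32 ≥ 86 is false
  MFA completed: yes → true
  resource owner approved: yes → true
  request region ∈ {ap-south, us-east}: eu-west is not in the set → false
  department ∈ {finance, hr, sales}: finance is in the set → true
  request region ∈ {eu-west, sa-east}: eu-west is in the set → true
  request hour (0-23) ≤ 23: 11 ≤ 23 is true
Combine:
[1.1.3] true AND false = false
[1.1] false OR false OR false = false
[1.2.1.4] exactly-one(true, false) = true
[1.2.1] true AND true AND true AND true = true
[1.2] NOT true = false
[1] false OR false = false
[2.1.3.1.1] true AND false = false
[2.1.3.1] NOT false = true
[2.1.3] NOT true = false
[2.1] false OR true OR false = true
[2.2.1] true OR true = true
[2.2.2.2] true OR true = true
[2.2.2] true → true = true
[2.2] true → true = true
[2] true AND true = true
[root] false AND true = false
Overall: false → denied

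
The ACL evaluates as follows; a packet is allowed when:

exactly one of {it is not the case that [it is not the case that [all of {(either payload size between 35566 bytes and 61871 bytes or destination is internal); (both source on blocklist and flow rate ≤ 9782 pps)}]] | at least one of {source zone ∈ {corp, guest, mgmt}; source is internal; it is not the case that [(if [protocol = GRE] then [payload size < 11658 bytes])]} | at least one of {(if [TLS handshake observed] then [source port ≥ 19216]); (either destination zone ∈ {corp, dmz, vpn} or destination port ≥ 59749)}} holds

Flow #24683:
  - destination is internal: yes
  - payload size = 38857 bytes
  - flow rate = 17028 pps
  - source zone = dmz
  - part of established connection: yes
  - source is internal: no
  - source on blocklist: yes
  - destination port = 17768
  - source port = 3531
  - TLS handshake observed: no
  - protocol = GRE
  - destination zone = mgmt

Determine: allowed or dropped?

Atomic conditions:
  payload size between 35566 bytes and 61871 bytes: 38857 in [35566, 61871] is true
  destination is internal: yes → true
  source on blocklist: yes → true
  flow rate ≤ 9782 pps: 17028 ≤ 9782 is false
  source zone ∈ {corp, guest, mgmt}: dmz is not in the set → false
  source is internal: no → false
  protocol = GRE: GRE == GRE is true
  payload size < 11658 bytes: 38857 < 11658 is false
  TLS handshake observed: no → false
  source port ≥ 19216: 3531 ≥ 19216 is false
  destination zone ∈ {corp, dmz, vpn}: mgmt is not in the set → false
  destination port ≥ 59749: 17768 ≥ 59749 is false
Combine:
[1.1.1.1] true OR true = true
[1.1.1.2] true AND false = false
[1.1.1] true AND false = false
[1.1] NOT false = true
[1] NOT true = false
[2.3.1] true → false = false
[2.3] NOT false = true
[2] false OR false OR true = true
[3.1] false → false (antecedent false ⇒ implication holds) = true
[3.2] false OR false = false
[3] true OR false = true
[root] exactly-one(false, true, true) = false
Overall: false → dropped

Dropped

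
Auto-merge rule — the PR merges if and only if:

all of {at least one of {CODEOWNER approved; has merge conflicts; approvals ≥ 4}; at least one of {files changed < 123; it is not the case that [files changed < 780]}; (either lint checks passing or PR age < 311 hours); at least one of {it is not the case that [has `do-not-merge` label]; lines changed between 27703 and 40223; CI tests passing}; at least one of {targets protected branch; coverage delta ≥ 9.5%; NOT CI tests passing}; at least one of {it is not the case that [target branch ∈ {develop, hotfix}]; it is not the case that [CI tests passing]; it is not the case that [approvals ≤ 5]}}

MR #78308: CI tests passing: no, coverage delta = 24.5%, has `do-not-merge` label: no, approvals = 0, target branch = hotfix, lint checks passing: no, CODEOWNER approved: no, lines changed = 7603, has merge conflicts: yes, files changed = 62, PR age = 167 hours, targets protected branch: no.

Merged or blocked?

Merged

Atomic conditions:
  CODEOWNER approved: no → false
  has merge conflicts: yes → true
  approvals ≥ 4: 0 ≥ 4 is false
  files changed < 123: 62 < 123 is true
  files changed < 780: 62 < 780 is true
  lint checks passing: no → false
  PR age < 311 hours: 167 < 311 is true
  has `do-not-merge` label: no → false
  lines changed between 27703 and 40223: 7603 in [27703, 40223] is false
  CI tests passing: no → false
  targets protected branch: no → false
  coverage delta ≥ 9.5%: 24.5 ≥ 9.5 is true
  NOT CI tests passing: no → true
  target branch ∈ {develop, hotfix}: hotfix is in the set → true
  approvals ≤ 5: 0 ≤ 5 is true
Combine:
[1] false OR true OR false = true
[2.2] NOT true = false
[2] true OR false = true
[3] false OR true = true
[4.1] NOT false = true
[4] true OR false OR false = true
[5] false OR true OR true = true
[6.1] NOT true = false
[6.2] NOT false = true
[6.3] NOT true = false
[6] false OR true OR false = true
[root] true AND true AND true AND true AND true AND true = true
Overall: true → merged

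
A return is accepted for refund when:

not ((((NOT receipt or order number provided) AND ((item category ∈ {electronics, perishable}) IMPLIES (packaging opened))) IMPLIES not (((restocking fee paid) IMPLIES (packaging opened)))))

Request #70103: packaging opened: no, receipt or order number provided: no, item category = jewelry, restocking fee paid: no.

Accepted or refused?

Atomic conditions:
  NOT receipt or order number provided: no → true
  item category ∈ {electronics, perishable}: jewelry is not in the set → false
  packaging opened: no → false
  restocking fee paid: no → false
Combine:
[1.1.2] false → false (antecedent false ⇒ implication holds) = true
[1.1] true AND true = true
[1.2.1] false → false (antecedent false ⇒ implication holds) = true
[1.2] NOT true = false
[1] true → false = false
[root] NOT false = true
Overall: true → accepted

Accepted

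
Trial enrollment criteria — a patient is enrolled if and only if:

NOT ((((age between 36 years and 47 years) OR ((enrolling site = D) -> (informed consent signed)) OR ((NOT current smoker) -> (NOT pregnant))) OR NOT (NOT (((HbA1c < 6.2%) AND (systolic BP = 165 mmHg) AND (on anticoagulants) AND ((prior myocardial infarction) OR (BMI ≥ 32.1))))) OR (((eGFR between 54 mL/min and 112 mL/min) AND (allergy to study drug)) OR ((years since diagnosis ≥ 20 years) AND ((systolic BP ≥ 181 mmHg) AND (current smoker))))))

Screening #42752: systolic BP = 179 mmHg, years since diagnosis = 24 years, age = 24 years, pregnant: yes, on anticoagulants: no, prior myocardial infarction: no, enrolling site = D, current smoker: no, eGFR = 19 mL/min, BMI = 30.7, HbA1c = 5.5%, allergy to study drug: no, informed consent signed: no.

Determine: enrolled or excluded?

Enrolled

Atomic conditions:
  age between 36 years and 47 years: 24 in [36, 47] is false
  enrolling site = D: D == D is true
  informed consent signed: no → false
  NOT current smoker: no → true
  NOT pregnant: yes → false
  HbA1c < 6.2%: 5.5 < 6.2 is true
  systolic BP = 165 mmHg: 179 == 165 is false
  on anticoagulants: no → false
  prior myocardial infarction: no → false
  BMI ≥ 32.1: 30.7 ≥ 32.1 is false
  eGFR between 54 mL/min and 112 mL/min: 19 in [54, 112] is false
  allergy to study drug: no → false
  years since diagnosis ≥ 20 years: 24 ≥ 20 is true
  systolic BP ≥ 181 mmHg: 179 ≥ 181 is false
  current smoker: no → false
Combine:
[1.1.2] true → false = false
[1.1.3] true → false = false
[1.1] false OR false OR false = false
[1.2.1.1.4] false OR false = false
[1.2.1.1] true AND false AND false AND false = false
[1.2.1] NOT false = true
[1.2] NOT true = false
[1.3.1] false AND false = false
[1.3.2.2] false AND false = false
[1.3.2] true AND false = false
[1.3] false OR false = false
[1] false OR false OR false = false
[root] NOT false = true
Overall: true → enrolled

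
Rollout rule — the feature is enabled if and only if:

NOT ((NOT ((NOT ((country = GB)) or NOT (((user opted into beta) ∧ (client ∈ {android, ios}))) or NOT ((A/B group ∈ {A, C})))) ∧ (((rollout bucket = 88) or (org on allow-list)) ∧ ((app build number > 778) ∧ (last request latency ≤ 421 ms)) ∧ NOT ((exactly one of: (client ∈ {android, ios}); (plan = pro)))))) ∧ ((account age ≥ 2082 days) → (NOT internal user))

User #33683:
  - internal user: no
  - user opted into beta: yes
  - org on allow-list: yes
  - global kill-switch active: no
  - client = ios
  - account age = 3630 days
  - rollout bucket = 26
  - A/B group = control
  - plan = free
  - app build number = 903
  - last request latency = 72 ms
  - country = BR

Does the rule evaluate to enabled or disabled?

Atomic conditions:
  country = GB: BR == GB is false
  user opted into beta: yes → true
  client ∈ {android, ios}: ios is in the set → true
  A/B group ∈ {A, C}: control is not in the set → false
  rollout bucket = 88: 26 == 88 is false
  org on allow-list: yes → true
  app build number > 778: 903 > 778 is true
  last request latency ≤ 421 ms: 72 ≤ 421 is true
  plan = pro: free == pro is false
  account age ≥ 2082 days: 3630 ≥ 2082 is true
  NOT internal user: no → true
Combine:
[1.1.1.1.1] NOT false = true
[1.1.1.1.2.1] true AND true = true
[1.1.1.1.2] NOT true = false
[1.1.1.1.3] NOT false = true
[1.1.1.1] true OR false OR true = true
[1.1.1] NOT true = false
[1.1.2.1] false OR true = true
[1.1.2.2] true AND true = true
[1.1.2.3.1] exactly-one(true, false) = true
[1.1.2.3] NOT true = false
[1.1.2] true AND true AND false = false
[1.1] false AND false = false
[1] NOT false = true
[2] true → true = true
[root] true AND true = true
Overall: true → enabled

Enabled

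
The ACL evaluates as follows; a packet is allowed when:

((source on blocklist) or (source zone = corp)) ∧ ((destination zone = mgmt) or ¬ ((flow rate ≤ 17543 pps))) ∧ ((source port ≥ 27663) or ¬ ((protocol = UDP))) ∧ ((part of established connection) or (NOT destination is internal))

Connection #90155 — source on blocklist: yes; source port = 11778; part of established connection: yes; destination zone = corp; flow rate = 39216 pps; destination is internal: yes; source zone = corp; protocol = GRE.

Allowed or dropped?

Atomic conditions:
  source on blocklist: yes → true
  source zone = corp: corp == corp is true
  destination zone = mgmt: corp == mgmt is false
  flow rate ≤ 17543 pps: 39216 ≤ 17543 is false
  source port ≥ 27663: 11778 ≥ 27663 is false
  protocol = UDP: GRE == UDP is false
  part of established connection: yes → true
  NOT destination is internal: yes → false
Combine:
[1] true OR true = true
[2.2] NOT false = true
[2] false OR true = true
[3.2] NOT false = true
[3] false OR true = true
[4] true OR false = true
[root] true AND true AND true AND true = true
Overall: true → allowed

Allowed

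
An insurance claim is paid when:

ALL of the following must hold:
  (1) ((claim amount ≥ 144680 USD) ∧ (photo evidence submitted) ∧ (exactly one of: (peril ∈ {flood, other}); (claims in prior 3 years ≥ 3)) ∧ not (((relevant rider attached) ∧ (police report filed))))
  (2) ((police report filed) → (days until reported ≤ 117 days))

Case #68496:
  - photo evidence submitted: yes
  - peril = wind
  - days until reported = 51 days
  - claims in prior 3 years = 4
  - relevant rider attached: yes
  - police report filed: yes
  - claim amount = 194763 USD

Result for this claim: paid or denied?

Denied

Atomic conditions:
  claim amount ≥ 144680 USD: 194763 ≥ 144680 is true
  photo evidence submitted: yes → true
  peril ∈ {flood, other}: wind is not in the set → false
  claims in prior 3 years ≥ 3: 4 ≥ 3 is true
  relevant rider attached: yes → true
  police report filed: yes → true
  days until reported ≤ 117 days: 51 ≤ 117 is true
Combine:
[1.3] exactly-one(false, true) = true
[1.4.1] true AND true = true
[1.4] NOT true = false
[1] true AND true AND true AND false = false
[2] true → true = true
[root] false AND true = false
Overall: false → denied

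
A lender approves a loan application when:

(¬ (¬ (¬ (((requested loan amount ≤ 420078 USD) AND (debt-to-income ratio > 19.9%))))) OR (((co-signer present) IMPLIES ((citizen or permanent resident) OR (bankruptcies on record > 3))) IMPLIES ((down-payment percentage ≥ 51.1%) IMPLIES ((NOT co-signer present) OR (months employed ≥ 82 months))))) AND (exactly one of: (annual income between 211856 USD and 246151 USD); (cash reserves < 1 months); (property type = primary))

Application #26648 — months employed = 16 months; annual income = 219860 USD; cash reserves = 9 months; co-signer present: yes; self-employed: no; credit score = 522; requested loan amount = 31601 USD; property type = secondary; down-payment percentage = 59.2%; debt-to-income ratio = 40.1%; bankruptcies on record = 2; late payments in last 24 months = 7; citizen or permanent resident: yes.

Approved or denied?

Denied

Atomic conditions:
  requested loan amount ≤ 420078 USD: 31601 ≤ 420078 is true
  debt-to-income ratio > 19.9%: 40.1 > 19.9 is true
  co-signer present: yes → true
  citizen or permanent resident: yes → true
  bankruptcies on record > 3: 2 > 3 is false
  down-payment percentage ≥ 51.1%: 59.2 ≥ 51.1 is true
  NOT co-signer present: yes → false
  months employed ≥ 82 months: 16 ≥ 82 is false
  annual income between 211856 USD and 246151 USD: 219860 in [211856, 246151] is true
  cash reserves < 1 months: 9 < 1 is false
  property type = primary: secondary == primary is false
Combine:
[1.1.1.1.1] true AND true = true
[1.1.1.1] NOT true = false
[1.1.1] NOT false = true
[1.1] NOT true = false
[1.2.1.2] true OR false = true
[1.2.1] true → true = true
[1.2.2.2] false OR false = false
[1.2.2] true → false = false
[1.2] true → false = false
[1] false OR false = false
[2] exactly-one(true, false, false) = true
[root] false AND true = false
Overall: false → denied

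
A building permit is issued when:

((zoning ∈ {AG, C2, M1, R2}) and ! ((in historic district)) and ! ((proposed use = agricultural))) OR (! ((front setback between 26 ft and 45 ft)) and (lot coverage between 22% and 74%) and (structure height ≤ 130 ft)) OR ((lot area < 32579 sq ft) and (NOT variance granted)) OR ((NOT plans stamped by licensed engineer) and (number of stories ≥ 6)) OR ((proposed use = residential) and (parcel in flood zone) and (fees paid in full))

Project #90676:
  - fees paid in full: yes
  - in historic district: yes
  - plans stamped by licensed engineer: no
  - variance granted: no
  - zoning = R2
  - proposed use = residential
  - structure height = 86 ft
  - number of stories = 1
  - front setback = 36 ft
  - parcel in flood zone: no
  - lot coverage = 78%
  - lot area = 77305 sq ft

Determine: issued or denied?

Atomic conditions:
  zoning ∈ {AG, C2, M1, R2}: R2 is in the set → true
  in historic district: yes → true
  proposed use = agricultural: residential == agricultural is false
  front setback between 26 ft and 45 ft: 36 in [26, 45] is true
  lot coverage between 22% and 74%: 78 in [22, 74] is false
  structure height ≤ 130 ft: 86 ≤ 130 is true
  lot area < 32579 sq ft: 77305 < 32579 is false
  NOT variance granted: no → true
  NOT plans stamped by licensed engineer: no → true
  number of stories ≥ 6: 1 ≥ 6 is false
  proposed use = residential: residential == residential is true
  parcel in flood zone: no → false
  fees paid in full: yes → true
Combine:
[1.2] NOT true = false
[1.3] NOT false = true
[1] true AND false AND true = false
[2.1] NOT true = false
[2] false AND false AND true = false
[3] false AND true = false
[4] true AND false = false
[5] true AND false AND true = false
[root] false OR false OR false OR false OR false = false
Overall: false → denied

Denied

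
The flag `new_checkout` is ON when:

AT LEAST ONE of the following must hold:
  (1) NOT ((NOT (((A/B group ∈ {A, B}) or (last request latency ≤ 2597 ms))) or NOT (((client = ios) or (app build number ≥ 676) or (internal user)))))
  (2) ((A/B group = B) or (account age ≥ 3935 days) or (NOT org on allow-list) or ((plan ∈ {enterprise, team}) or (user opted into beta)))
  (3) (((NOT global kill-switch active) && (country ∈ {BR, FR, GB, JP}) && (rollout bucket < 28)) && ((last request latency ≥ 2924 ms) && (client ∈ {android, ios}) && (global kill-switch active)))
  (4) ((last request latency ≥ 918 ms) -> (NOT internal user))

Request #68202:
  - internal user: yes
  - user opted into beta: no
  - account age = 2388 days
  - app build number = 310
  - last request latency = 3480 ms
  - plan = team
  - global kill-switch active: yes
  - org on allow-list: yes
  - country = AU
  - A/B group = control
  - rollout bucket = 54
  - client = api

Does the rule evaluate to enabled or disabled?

Enabled

Atomic conditions:
  A/B group ∈ {A, B}: control is not in the set → false
  last request latency ≤ 2597 ms: 3480 ≤ 2597 is false
  client = ios: api == ios is false
  app build number ≥ 676: 310 ≥ 676 is false
  internal user: yes → true
  A/B group = B: control == B is false
  account age ≥ 3935 days: 2388 ≥ 3935 is false
  NOT org on allow-list: yes → false
  plan ∈ {enterprise, team}: team is in the set → true
  user opted into beta: no → false
  NOT global kill-switch active: yes → false
  country ∈ {BR, FR, GB, JP}: AU is not in the set → false
  rollout bucket < 28: 54 < 28 is false
  last request latency ≥ 2924 ms: 3480 ≥ 2924 is true
  client ∈ {android, ios}: api is not in the set → false
  global kill-switch active: yes → true
  last request latency ≥ 918 ms: 3480 ≥ 918 is true
  NOT internal user: yes → false
Combine:
[1.1.1.1] false OR false = false
[1.1.1] NOT false = true
[1.1.2.1] false OR false OR true = true
[1.1.2] NOT true = false
[1.1] true OR false = true
[1] NOT true = false
[2.4] true OR false = true
[2] false OR false OR false OR true = true
[3.1] false AND false AND false = false
[3.2] true AND false AND true = false
[3] false AND false = false
[4] true → false = false
[root] false OR true OR false OR false = true
Overall: true → enabled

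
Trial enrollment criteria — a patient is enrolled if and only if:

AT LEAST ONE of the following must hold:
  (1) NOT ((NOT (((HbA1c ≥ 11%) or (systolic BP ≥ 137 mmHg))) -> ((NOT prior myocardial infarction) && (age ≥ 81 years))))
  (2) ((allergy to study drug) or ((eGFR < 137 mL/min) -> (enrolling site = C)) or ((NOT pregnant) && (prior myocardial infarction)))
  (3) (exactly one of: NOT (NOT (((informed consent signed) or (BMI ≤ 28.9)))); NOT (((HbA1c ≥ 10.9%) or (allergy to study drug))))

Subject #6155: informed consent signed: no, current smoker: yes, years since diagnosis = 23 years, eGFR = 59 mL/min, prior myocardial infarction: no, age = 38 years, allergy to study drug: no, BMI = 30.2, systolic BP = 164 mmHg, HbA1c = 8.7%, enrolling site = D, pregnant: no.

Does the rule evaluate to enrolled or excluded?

Atomic conditions:
  HbA1c ≥ 11%: 8.7 ≥ 11 is false
  systolic BP ≥ 137 mmHg: 164 ≥ 137 is true
  NOT prior myocardial infarction: no → true
  age ≥ 81 years: 38 ≥ 81 is false
  allergy to study drug: no → false
  eGFR < 137 mL/min: 59 < 137 is true
  enrolling site = C: D == C is false
  NOT pregnant: no → true
  prior myocardial infarction: no → false
  informed consent signed: no → false
  BMI ≤ 28.9: 30.2 ≤ 28.9 is false
  HbA1c ≥ 10.9%: 8.7 ≥ 10.9 is false
Combine:
[1.1.1.1] false OR true = true
[1.1.1] NOT true = false
[1.1.2] true AND false = false
[1.1] false → false (antecedent false ⇒ implication holds) = true
[1] NOT true = false
[2.2] true → false = false
[2.3] true AND false = false
[2] false OR false OR false = false
[3.1.1.1] false OR false = false
[3.1.1] NOT false = true
[3.1] NOT true = false
[3.2.1] false OR false = false
[3.2] NOT false = true
[3] exactly-one(false, true) = true
[root] false OR false OR true = true
Overall: true → enrolled

Enrolled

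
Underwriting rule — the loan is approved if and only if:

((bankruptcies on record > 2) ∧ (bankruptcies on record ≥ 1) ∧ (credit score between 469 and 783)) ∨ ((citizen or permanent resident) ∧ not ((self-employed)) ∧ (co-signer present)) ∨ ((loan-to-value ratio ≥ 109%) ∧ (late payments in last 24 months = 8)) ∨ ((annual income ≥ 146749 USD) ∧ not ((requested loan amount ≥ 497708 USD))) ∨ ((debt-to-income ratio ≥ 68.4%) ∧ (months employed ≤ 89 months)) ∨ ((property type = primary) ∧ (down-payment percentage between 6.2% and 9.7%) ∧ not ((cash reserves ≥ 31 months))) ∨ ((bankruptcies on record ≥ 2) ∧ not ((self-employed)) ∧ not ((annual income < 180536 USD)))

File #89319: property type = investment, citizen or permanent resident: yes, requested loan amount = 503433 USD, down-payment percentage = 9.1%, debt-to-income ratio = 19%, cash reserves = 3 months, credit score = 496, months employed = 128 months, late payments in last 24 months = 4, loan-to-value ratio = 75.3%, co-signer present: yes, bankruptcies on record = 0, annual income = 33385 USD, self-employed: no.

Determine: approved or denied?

Approved

Atomic conditions:
  bankruptcies on record > 2: 0 > 2 is false
  bankruptcies on record ≥ 1: 0 ≥ 1 is false
  credit score between 469 and 783: 496 in [469, 783] is true
  citizen or permanent resident: yes → true
  self-employed: no → false
  co-signer present: yes → true
  loan-to-value ratio ≥ 109%: 75.3 ≥ 109 is false
  late payments in last 24 months = 8: 4 == 8 is false
  annual income ≥ 146749 USD: 33385 ≥ 146749 is false
  requested loan amount ≥ 497708 USD: 503433 ≥ 497708 is true
  debt-to-income ratio ≥ 68.4%: 19 ≥ 68.4 is false
  months employed ≤ 89 months: 128 ≤ 89 is false
  property type = primary: investment == primary is false
  down-payment percentage between 6.2% and 9.7%: 9.1 in [6.2, 9.7] is true
  cash reserves ≥ 31 months: 3 ≥ 31 is false
  bankruptcies on record ≥ 2: 0 ≥ 2 is false
  annual income < 180536 USD: 33385 < 180536 is true
Combine:
[1] false AND false AND true = false
[2.2] NOT false = true
[2] true AND true AND true = true
[3] false AND false = false
[4.2] NOT true = false
[4] false AND false = false
[5] false AND false = false
[6.3] NOT false = true
[6] false AND true AND true = false
[7.2] NOT false = true
[7.3] NOT true = false
[7] false AND true AND false = false
[root] false OR true OR false OR false OR false OR false OR false = true
Overall: true → approved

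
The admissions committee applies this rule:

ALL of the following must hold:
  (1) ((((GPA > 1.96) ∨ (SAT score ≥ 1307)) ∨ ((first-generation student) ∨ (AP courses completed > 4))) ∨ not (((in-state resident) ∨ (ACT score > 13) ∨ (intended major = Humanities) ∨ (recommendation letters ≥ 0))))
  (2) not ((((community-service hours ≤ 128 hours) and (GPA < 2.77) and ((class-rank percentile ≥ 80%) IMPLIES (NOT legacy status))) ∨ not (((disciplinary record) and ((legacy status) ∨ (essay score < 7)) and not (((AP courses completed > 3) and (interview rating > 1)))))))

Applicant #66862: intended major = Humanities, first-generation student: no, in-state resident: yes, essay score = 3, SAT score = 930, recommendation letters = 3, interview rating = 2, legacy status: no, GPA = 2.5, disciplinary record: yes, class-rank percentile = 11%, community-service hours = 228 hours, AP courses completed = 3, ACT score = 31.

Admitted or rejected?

Admitted

Atomic conditions:
  GPA > 1.96: 2.5 > 1.96 is true
  SAT score ≥ 1307: 930 ≥ 1307 is false
  first-generation student: no → false
  AP courses completed > 4: 3 > 4 is false
  in-state resident: yes → true
  ACT score > 13: 31 > 13 is true
  intended major = Humanities: Humanities == Humanities is true
  recommendation letters ≥ 0: 3 ≥ 0 is true
  community-service hours ≤ 128 hours: 228 ≤ 128 is false
  GPA < 2.77: 2.5 < 2.77 is true
  class-rank percentile ≥ 80%: 11 ≥ 80 is false
  NOT legacy status: no → true
  disciplinary record: yes → true
  legacy status: no → false
  essay score < 7: 3 < 7 is true
  AP courses completed > 3: 3 > 3 is false
  interview rating > 1: 2 > 1 is true
Combine:
[1.1.1] true OR false = true
[1.1.2] false OR false = false
[1.1] true OR false = true
[1.2.1] true OR true OR true OR true = true
[1.2] NOT true = false
[1] true OR false = true
[2.1.1.3] false → true (antecedent false ⇒ implication holds) = true
[2.1.1] false AND true AND true = false
[2.1.2.1.2] false OR true = true
[2.1.2.1.3.1] false AND true = false
[2.1.2.1.3] NOT false = true
[2.1.2.1] true AND true AND true = true
[2.1.2] NOT true = false
[2.1] false OR false = false
[2] NOT false = true
[root] true AND true = true
Overall: true → admitted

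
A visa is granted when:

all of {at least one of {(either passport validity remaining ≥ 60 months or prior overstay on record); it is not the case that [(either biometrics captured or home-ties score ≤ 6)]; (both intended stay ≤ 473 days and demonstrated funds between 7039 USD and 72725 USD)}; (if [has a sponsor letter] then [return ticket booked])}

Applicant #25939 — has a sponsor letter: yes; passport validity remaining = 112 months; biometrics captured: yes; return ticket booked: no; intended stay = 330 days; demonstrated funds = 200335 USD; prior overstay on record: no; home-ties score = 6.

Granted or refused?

Refused

Atomic conditions:
  passport validity remaining ≥ 60 months: 112 ≥ 60 is true
  prior overstay on record: no → false
  biometrics captured: yes → true
  home-ties score ≤ 6: 6 ≤ 6 is true
  intended stay ≤ 473 days: 330 ≤ 473 is true
  demonstrated funds between 7039 USD and 72725 USD: 200335 in [7039, 72725] is false
  has a sponsor letter: yes → true
  return ticket booked: no → false
Combine:
[1.1] true OR false = true
[1.2.1] true OR true = true
[1.2] NOT true = false
[1.3] true AND false = false
[1] true OR false OR false = true
[2] true → false = false
[root] true AND false = false
Overall: false → refused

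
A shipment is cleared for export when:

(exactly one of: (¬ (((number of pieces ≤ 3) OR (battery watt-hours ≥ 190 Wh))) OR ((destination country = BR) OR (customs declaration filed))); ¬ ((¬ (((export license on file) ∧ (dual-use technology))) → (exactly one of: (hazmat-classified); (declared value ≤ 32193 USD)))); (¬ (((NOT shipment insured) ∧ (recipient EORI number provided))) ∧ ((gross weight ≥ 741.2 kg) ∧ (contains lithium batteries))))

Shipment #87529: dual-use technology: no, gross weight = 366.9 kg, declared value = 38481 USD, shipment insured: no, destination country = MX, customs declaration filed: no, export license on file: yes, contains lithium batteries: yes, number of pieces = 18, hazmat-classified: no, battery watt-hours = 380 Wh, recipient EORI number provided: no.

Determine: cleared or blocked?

Cleared

Atomic conditions:
  number of pieces ≤ 3: 18 ≤ 3 is false
  battery watt-hours ≥ 190 Wh: 380 ≥ 190 is true
  destination country = BR: MX == BR is false
  customs declaration filed: no → false
  export license on file: yes → true
  dual-use technology: no → false
  hazmat-classified: no → false
  declared value ≤ 32193 USD: 38481 ≤ 32193 is false
  NOT shipment insured: no → true
  recipient EORI number provided: no → false
  gross weight ≥ 741.2 kg: 366.9 ≥ 741.2 is false
  contains lithium batteries: yes → true
Combine:
[1.1.1] false OR true = true
[1.1] NOT true = false
[1.2] false OR false = false
[1] false OR false = false
[2.1.1.1] true AND false = false
[2.1.1] NOT false = true
[2.1.2] exactly-one(false, false) = false
[2.1] true → false = false
[2] NOT false = true
[3.1.1] true AND false = false
[3.1] NOT false = true
[3.2] false AND true = false
[3] true AND false = false
[root] exactly-one(false, true, false) = true
Overall: true → cleared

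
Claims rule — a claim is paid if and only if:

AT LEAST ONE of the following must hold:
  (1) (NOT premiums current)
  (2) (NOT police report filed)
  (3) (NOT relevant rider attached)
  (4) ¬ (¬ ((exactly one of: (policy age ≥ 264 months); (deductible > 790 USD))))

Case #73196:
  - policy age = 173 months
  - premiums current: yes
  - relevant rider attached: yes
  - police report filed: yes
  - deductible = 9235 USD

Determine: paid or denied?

Atomic conditions:
  NOT premiums current: yes → false
  NOT police report filed: yes → false
  NOT relevant rider attached: yes → false
  policy age ≥ 264 months: 173 ≥ 264 is false
  deductible > 790 USD: 9235 > 790 is true
Combine:
[4.1.1] exactly-one(false, true) = true
[4.1] NOT true = false
[4] NOT false = true
[root] false OR false OR false OR true = true
Overall: true → paid

Paid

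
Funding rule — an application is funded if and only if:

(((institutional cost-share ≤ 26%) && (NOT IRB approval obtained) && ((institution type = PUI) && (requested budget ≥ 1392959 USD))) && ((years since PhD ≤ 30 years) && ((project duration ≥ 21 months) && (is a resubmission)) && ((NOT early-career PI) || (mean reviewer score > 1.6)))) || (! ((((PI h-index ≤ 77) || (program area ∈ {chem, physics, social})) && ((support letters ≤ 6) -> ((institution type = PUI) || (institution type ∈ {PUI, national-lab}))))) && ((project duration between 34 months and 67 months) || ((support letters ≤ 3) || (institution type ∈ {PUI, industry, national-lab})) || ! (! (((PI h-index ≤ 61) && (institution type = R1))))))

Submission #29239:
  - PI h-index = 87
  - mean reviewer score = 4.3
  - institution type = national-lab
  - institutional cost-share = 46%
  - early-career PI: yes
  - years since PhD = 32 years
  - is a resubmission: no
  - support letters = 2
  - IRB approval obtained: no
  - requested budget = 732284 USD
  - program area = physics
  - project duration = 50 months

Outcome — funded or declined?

Declined

Atomic conditions:
  institutional cost-share ≤ 26%: 46 ≤ 26 is false
  NOT IRB approval obtained: no → true
  institution type = PUI: national-lab == PUI is false
  requested budget ≥ 1392959 USD: 732284 ≥ 1392959 is false
  years since PhD ≤ 30 years: 32 ≤ 30 is false
  project duration ≥ 21 months: 50 ≥ 21 is true
  is a resubmission: no → false
  NOT early-career PI: yes → false
  mean reviewer score > 1.6: 4.3 > 1.6 is true
  PI h-index ≤ 77: 87 ≤ 77 is false
  program area ∈ {chem, physics, social}: physics is in the set → true
  support letters ≤ 6: 2 ≤ 6 is true
  institution type ∈ {PUI, national-lab}: national-lab is in the set → true
  project duration between 34 months and 67 months: 50 in [34, 67] is true
  support letters ≤ 3: 2 ≤ 3 is true
  institution type ∈ {PUI, industry, national-lab}: national-lab is in the set → true
  PI h-index ≤ 61: 87 ≤ 61 is false
  institution type = R1: national-lab == R1 is false
Combine:
[1.1.3] false AND false = false
[1.1] false AND true AND false = false
[1.2.2] true AND false = false
[1.2.3] false OR true = true
[1.2] false AND false AND true = false
[1] false AND false = false
[2.1.1.1] false OR true = true
[2.1.1.2.2] false OR true = true
[2.1.1.2] true → true = true
[2.1.1] true AND true = true
[2.1] NOT true = false
[2.2.2] true OR true = true
[2.2.3.1.1] false AND false = false
[2.2.3.1] NOT false = true
[2.2.3] NOT true = false
[2.2] true OR true OR false = true
[2] false AND true = false
[root] false OR false = false
Overall: false → declined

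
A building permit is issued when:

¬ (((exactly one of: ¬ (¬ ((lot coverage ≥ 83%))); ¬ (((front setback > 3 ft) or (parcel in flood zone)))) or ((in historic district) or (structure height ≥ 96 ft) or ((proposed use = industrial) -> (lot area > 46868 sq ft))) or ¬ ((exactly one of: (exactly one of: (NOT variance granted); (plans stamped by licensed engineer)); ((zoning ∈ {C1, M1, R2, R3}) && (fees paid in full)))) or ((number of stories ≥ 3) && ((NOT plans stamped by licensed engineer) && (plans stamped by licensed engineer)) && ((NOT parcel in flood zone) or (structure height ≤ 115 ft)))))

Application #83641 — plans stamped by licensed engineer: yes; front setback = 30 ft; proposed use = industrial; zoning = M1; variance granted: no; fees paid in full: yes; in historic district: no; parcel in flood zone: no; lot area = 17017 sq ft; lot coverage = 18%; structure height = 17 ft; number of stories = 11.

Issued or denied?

Atomic conditions:
  lot coverage ≥ 83%: 18 ≥ 83 is false
  front setback > 3 ft: 30 > 3 is true
  parcel in flood zone: no → false
  in historic district: no → false
  structure height ≥ 96 ft: 17 ≥ 96 is false
  proposed use = industrial: industrial == industrial is true
  lot area > 46868 sq ft: 17017 > 46868 is false
  NOT variance granted: no → true
  plans stamped by licensed engineer: yes → true
  zoning ∈ {C1, M1, R2, R3}: M1 is in the set → true
  fees paid in full: yes → true
  number of stories ≥ 3: 11 ≥ 3 is true
  NOT plans stamped by licensed engineer: yes → false
  NOT parcel in flood zone: no → true
  structure height ≤ 115 ft: 17 ≤ 115 is true
Combine:
[1.1.1.1] NOT false = true
[1.1.1] NOT true = false
[1.1.2.1] true OR false = true
[1.1.2] NOT true = false
[1.1] exactly-one(false, false) = false
[1.2.3] true → false = false
[1.2] false OR false OR false = false
[1.3.1.1] exactly-one(true, true) = false
[1.3.1.2] true AND true = true
[1.3.1] exactly-one(false, true) = true
[1.3] NOT true = false
[1.4.2] false AND true = false
[1.4.3] true OR true = true
[1.4] true AND false AND true = false
[1] false OR false OR false OR false = false
[root] NOT false = true
Overall: true → issued

Issued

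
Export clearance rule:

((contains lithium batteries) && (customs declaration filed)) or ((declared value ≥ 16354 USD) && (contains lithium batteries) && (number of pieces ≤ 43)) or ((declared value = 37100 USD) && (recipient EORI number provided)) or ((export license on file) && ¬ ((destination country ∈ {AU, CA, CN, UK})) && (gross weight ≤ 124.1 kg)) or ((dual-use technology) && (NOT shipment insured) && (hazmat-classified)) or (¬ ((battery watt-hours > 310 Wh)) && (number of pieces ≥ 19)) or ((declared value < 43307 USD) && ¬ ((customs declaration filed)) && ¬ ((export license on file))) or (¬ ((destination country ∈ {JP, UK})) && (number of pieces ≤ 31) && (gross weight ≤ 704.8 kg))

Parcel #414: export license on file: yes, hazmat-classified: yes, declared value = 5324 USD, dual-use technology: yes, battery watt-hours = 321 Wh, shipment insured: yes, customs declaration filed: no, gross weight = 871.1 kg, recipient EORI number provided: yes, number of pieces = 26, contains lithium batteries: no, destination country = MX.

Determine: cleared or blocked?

Atomic conditions:
  contains lithium batteries: no → false
  customs declaration filed: no → false
  declared value ≥ 16354 USD: 5324 ≥ 16354 is false
  number of pieces ≤ 43: 26 ≤ 43 is true
  declared value = 37100 USD: 5324 == 37100 is false
  recipient EORI number provided: yes → true
  export license on file: yes → true
  destination country ∈ {AU, CA, CN, UK}: MX is not in the set → false
  gross weight ≤ 124.1 kg: 871.1 ≤ 124.1 is false
  dual-use technology: yes → true
  NOT shipment insured: yes → false
  hazmat-classified: yes → true
  battery watt-hours > 310 Wh: 321 > 310 is true
  number of pieces ≥ 19: 26 ≥ 19 is true
  declared value < 43307 USD: 5324 < 43307 is true
  destination country ∈ {JP, UK}: MX is not in the set → false
  number of pieces ≤ 31: 26 ≤ 31 is true
  gross weight ≤ 704.8 kg: 871.1 ≤ 704.8 is false
Combine:
[1] false AND false = false
[2] false AND false AND true = false
[3] false AND true = false
[4.2] NOT false = true
[4] true AND true AND false = false
[5] true AND false AND true = false
[6.1] NOT true = false
[6] false AND true = false
[7.2] NOT false = true
[7.3] NOT true = false
[7] true AND true AND false = false
[8.1] NOT false = true
[8] true AND true AND false = false
[root] false OR false OR false OR false OR false OR false OR false OR false = false
Overall: false → blocked

Blocked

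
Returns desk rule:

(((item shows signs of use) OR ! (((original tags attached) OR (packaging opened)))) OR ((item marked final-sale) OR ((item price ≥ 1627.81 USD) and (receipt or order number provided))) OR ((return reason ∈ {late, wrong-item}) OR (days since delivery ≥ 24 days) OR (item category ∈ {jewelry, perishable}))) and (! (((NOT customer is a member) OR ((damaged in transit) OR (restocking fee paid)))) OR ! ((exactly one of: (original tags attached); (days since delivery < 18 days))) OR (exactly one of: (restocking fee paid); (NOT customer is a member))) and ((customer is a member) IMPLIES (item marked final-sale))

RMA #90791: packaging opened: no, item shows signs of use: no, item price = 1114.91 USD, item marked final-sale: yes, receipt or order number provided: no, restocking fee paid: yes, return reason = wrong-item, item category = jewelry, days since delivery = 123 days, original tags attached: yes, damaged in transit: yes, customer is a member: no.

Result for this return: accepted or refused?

Atomic conditions:
  item shows signs of use: no → false
  original tags attached: yes → true
  packaging opened: no → false
  item marked final-sale: yes → true
  item price ≥ 1627.81 USD: 1114.91 ≥ 1627.81 is false
  receipt or order number provided: no → false
  return reason ∈ {late, wrong-item}: wrong-item is in the set → true
  days since delivery ≥ 24 days: 123 ≥ 24 is true
  item category ∈ {jewelry, perishable}: jewelry is in the set → true
  NOT customer is a member: no → true
  damaged in transit: yes → true
  restocking fee paid: yes → true
  days since delivery < 18 days: 123 < 18 is false
  customer is a member: no → false
Combine:
[1.1.2.1] true OR false = true
[1.1.2] NOT true = false
[1.1] false OR false = false
[1.2.2] false AND false = false
[1.2] true OR false = true
[1.3] true OR true OR true = true
[1] false OR true OR true = true
[2.1.1.2] true OR true = true
[2.1.1] true OR true = true
[2.1] NOT true = false
[2.2.1] exactly-one(true, false) = true
[2.2] NOT true = false
[2.3] exactly-one(true, true) = false
[2] false OR false OR false = false
[3] false → true (antecedent false ⇒ implication holds) = true
[root] true AND false AND true = false
Overall: false → refused

Refused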